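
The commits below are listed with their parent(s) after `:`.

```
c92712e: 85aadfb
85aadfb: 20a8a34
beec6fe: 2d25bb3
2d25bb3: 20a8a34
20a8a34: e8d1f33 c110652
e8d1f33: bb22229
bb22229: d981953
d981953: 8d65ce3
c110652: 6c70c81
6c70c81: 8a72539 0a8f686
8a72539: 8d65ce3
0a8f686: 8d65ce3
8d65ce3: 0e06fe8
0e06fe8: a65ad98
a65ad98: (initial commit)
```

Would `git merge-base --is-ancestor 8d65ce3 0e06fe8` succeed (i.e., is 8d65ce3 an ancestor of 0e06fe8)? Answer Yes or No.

Ancestors of 0e06fe8: {0e06fe8, a65ad98}.
8d65ce3 is not in that set, so it is not an ancestor of 0e06fe8.

No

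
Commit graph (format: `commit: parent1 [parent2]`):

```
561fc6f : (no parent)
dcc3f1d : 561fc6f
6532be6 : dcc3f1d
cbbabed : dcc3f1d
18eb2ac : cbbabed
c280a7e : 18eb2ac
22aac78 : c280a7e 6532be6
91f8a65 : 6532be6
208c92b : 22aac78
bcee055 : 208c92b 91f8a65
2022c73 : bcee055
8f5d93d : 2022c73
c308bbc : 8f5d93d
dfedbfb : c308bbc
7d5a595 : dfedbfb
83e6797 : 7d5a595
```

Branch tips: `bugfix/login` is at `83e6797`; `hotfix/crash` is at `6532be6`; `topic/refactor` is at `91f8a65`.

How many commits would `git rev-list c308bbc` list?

13

Walking parent pointers from c308bbc: reachable set = {18eb2ac, 2022c73, 208c92b, 22aac78, 561fc6f, 6532be6, 8f5d93d, 91f8a65, bcee055, c280a7e, c308bbc, cbbabed, dcc3f1d}.
That is 13 commits.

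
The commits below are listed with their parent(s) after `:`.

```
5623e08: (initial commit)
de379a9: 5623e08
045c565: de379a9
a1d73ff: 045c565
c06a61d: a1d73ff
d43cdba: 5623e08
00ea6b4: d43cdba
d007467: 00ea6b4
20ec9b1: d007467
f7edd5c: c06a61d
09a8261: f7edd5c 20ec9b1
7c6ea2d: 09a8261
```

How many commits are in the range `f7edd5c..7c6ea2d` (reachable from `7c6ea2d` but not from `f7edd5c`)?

6

Reachable from 7c6ea2d: {00ea6b4, 045c565, 09a8261, 20ec9b1, 5623e08, 7c6ea2d, a1d73ff, c06a61d, d007467, d43cdba, de379a9, f7edd5c}.
Reachable from f7edd5c: {045c565, 5623e08, a1d73ff, c06a61d, de379a9, f7edd5c}.
In 7c6ea2d's history but not f7edd5c's: {00ea6b4, 09a8261, 20ec9b1, 7c6ea2d, d007467, d43cdba} — 6 commits.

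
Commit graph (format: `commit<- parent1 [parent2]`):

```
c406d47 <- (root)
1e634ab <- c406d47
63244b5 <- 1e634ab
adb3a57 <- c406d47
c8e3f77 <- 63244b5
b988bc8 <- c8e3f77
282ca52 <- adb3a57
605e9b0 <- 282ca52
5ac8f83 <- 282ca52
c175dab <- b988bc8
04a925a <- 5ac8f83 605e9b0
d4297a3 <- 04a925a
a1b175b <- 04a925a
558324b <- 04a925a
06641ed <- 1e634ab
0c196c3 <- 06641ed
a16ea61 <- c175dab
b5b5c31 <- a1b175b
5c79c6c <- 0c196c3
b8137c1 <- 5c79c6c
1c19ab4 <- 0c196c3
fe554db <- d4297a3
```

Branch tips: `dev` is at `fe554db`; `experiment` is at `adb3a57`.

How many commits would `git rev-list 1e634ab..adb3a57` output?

Reachable from adb3a57: {adb3a57, c406d47}.
Reachable from 1e634ab: {1e634ab, c406d47}.
In adb3a57's history but not 1e634ab's: {adb3a57} — 1 commit.

1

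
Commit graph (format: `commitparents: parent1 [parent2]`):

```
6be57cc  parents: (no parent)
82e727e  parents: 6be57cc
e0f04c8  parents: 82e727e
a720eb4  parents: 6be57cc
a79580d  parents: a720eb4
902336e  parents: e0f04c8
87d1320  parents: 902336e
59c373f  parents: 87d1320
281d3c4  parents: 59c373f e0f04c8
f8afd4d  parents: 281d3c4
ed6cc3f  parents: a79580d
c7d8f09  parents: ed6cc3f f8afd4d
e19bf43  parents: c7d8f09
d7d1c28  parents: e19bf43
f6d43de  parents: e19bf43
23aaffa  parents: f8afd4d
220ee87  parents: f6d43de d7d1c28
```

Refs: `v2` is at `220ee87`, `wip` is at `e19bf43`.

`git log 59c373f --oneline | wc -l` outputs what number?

Walking parent pointers from 59c373f: reachable set = {59c373f, 6be57cc, 82e727e, 87d1320, 902336e, e0f04c8}.
That is 6 commits.

6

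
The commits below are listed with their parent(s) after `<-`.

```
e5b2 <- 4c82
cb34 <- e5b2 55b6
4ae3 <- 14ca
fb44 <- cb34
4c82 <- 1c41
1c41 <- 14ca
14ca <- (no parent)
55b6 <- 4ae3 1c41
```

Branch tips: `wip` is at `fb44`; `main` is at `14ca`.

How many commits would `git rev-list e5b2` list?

4

Walking parent pointers from e5b2: reachable set = {14ca, 1c41, 4c82, e5b2}.
That is 4 commits.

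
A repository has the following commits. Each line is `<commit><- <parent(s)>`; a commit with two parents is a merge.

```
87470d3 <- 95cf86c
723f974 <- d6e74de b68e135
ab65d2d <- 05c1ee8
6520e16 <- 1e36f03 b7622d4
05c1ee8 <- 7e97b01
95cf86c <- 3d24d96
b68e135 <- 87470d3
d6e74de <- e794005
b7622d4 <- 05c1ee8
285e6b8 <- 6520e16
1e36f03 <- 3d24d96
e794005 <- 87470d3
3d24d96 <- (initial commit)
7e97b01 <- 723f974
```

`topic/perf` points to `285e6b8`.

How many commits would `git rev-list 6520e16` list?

Walking parent pointers from 6520e16: reachable set = {05c1ee8, 1e36f03, 3d24d96, 6520e16, 723f974, 7e97b01, 87470d3, 95cf86c, b68e135, b7622d4, d6e74de, e794005}.
That is 12 commits.

12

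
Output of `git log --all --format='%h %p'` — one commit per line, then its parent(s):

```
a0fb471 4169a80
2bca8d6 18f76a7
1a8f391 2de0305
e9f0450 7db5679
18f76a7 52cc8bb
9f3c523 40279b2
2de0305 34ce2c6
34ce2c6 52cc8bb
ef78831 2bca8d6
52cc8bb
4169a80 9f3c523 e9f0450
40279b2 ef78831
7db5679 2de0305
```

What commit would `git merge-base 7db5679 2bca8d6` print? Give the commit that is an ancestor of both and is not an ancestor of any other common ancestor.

Ancestors of 7db5679: {2de0305, 34ce2c6, 52cc8bb, 7db5679}.
Ancestors of 2bca8d6: {18f76a7, 2bca8d6, 52cc8bb}.
Common ancestors: {52cc8bb}.
The only common ancestor is 52cc8bb, so it is the merge base.

52cc8bb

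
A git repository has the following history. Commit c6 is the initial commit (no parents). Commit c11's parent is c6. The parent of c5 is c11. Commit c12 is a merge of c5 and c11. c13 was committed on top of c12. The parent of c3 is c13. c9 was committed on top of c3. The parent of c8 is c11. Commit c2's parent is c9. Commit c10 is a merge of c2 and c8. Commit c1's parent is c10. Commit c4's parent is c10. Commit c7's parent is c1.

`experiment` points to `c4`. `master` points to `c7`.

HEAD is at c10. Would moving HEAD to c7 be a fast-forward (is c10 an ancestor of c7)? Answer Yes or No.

Yes

A fast-forward from c10 to c7 is possible iff c10 is an ancestor of c7.
Ancestors of c7: {c1, c10, c11, c12, c13, c2, c3, c5, c6, c7, c8, c9}.
c10 is among them, so fast-forward is possible.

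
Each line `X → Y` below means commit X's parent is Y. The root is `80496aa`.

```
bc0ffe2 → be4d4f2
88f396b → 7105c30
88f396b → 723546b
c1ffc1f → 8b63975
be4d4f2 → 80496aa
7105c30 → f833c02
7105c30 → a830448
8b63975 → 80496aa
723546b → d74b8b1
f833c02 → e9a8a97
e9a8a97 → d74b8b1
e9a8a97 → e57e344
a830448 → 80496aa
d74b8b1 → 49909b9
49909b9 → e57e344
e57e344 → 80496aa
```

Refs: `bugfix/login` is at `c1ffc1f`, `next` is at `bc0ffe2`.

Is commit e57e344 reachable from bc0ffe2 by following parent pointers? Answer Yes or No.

No

Ancestors of bc0ffe2: {80496aa, bc0ffe2, be4d4f2}.
e57e344 is not in that set, so it is not an ancestor of bc0ffe2.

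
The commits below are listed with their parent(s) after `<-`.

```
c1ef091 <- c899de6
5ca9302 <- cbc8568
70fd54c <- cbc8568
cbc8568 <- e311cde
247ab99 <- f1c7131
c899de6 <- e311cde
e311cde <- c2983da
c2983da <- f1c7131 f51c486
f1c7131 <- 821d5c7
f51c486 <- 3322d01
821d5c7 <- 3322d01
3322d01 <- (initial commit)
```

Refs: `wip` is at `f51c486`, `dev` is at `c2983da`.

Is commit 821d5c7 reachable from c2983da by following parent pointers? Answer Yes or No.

Ancestors of c2983da (commits reachable by following parents): {3322d01, 821d5c7, c2983da, f1c7131, f51c486}.
821d5c7 is in that set, so it is an ancestor of c2983da.

Yes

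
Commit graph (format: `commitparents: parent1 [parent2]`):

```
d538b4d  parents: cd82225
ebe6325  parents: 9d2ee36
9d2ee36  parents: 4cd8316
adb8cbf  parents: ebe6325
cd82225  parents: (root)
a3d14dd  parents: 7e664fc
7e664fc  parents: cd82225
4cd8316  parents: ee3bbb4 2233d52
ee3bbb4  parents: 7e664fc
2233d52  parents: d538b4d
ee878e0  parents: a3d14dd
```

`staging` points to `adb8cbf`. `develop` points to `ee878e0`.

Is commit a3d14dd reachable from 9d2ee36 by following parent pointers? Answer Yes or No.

Ancestors of 9d2ee36: {2233d52, 4cd8316, 7e664fc, 9d2ee36, cd82225, d538b4d, ee3bbb4}.
a3d14dd is not in that set, so it is not an ancestor of 9d2ee36.

No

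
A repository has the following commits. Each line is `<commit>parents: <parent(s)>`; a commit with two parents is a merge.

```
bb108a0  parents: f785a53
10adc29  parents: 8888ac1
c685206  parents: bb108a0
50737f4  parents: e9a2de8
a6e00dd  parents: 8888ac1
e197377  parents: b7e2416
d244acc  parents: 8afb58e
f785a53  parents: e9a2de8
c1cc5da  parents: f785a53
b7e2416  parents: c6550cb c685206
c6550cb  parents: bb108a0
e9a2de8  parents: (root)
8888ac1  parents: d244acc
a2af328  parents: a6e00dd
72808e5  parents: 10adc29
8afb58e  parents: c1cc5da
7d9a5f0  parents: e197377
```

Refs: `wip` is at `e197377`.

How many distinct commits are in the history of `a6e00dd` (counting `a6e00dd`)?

7

Walking parent pointers from a6e00dd: reachable set = {8888ac1, 8afb58e, a6e00dd, c1cc5da, d244acc, e9a2de8, f785a53}.
That is 7 commits.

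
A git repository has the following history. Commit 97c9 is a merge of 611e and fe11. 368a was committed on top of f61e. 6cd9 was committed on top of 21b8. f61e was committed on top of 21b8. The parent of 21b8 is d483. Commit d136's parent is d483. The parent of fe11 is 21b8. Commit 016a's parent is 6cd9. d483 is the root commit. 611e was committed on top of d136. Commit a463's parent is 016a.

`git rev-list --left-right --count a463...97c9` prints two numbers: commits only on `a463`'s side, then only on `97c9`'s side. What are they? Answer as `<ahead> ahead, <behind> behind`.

Reachable from a463: {016a, 21b8, 6cd9, a463, d483}.
Reachable from 97c9: {21b8, 611e, 97c9, d136, d483, fe11}.
Only in a463's history (ahead): {016a, 6cd9, a463} — 3.
Only in 97c9's history (behind): {611e, 97c9, d136, fe11} — 4.

3 ahead, 4 behind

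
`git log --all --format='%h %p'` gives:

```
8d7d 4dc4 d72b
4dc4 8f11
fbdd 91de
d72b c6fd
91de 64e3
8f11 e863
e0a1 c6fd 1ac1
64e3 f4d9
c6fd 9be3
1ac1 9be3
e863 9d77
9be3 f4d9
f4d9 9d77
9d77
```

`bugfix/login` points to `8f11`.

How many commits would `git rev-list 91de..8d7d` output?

7

Reachable from 8d7d: {4dc4, 8d7d, 8f11, 9be3, 9d77, c6fd, d72b, e863, f4d9}.
Reachable from 91de: {64e3, 91de, 9d77, f4d9}.
In 8d7d's history but not 91de's: {4dc4, 8d7d, 8f11, 9be3, c6fd, d72b, e863} — 7 commits.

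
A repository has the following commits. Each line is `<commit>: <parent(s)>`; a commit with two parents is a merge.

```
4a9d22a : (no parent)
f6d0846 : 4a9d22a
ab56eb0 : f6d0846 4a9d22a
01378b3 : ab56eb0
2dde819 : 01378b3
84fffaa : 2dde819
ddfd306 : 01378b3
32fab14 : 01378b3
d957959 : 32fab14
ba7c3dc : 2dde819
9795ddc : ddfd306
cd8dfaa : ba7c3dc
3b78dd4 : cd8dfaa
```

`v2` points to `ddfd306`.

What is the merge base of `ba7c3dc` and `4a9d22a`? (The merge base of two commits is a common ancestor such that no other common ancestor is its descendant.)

Ancestors of ba7c3dc: {01378b3, 2dde819, 4a9d22a, ab56eb0, ba7c3dc, f6d0846}.
Ancestors of 4a9d22a: {4a9d22a}.
Common ancestors: {4a9d22a}.
The only common ancestor is 4a9d22a, so it is the merge base.

4a9d22a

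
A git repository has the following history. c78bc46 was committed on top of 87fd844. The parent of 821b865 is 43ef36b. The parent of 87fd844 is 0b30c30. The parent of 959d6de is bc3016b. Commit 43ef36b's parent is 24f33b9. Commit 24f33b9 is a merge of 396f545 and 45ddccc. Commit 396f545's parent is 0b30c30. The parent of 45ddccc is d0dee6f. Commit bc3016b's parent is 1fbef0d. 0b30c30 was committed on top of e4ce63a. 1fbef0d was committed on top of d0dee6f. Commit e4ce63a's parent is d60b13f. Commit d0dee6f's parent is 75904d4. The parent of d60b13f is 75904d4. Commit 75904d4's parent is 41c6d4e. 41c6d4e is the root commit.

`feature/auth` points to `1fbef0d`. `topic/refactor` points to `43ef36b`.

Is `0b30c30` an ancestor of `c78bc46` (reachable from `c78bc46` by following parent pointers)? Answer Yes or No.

Ancestors of c78bc46 (commits reachable by following parents): {0b30c30, 41c6d4e, 75904d4, 87fd844, c78bc46, d60b13f, e4ce63a}.
0b30c30 is in that set, so it is an ancestor of c78bc46.

Yes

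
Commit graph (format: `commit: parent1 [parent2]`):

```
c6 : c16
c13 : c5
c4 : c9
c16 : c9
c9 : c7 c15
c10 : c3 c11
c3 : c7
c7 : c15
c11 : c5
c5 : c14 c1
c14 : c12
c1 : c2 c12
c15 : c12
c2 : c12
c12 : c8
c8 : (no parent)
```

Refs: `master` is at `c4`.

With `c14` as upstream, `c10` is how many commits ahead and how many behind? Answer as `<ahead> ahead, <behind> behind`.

Reachable from c10: {c1, c10, c11, c12, c14, c15, c2, c3, c5, c7, c8}.
Reachable from c14: {c12, c14, c8}.
Only in c10's history (ahead): {c1, c10, c11, c15, c2, c3, c5, c7} — 8.
Only in c14's history (behind): {} — 0.

8 ahead, 0 behind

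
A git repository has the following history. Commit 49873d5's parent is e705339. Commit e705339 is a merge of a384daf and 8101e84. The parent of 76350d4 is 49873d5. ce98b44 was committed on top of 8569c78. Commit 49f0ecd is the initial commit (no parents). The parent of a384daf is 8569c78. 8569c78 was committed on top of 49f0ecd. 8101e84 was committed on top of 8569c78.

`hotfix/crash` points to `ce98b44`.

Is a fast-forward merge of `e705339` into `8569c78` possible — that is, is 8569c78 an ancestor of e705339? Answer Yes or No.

A fast-forward from 8569c78 to e705339 is possible iff 8569c78 is an ancestor of e705339.
Ancestors of e705339: {49f0ecd, 8101e84, 8569c78, a384daf, e705339}.
8569c78 is among them, so fast-forward is possible.

Yes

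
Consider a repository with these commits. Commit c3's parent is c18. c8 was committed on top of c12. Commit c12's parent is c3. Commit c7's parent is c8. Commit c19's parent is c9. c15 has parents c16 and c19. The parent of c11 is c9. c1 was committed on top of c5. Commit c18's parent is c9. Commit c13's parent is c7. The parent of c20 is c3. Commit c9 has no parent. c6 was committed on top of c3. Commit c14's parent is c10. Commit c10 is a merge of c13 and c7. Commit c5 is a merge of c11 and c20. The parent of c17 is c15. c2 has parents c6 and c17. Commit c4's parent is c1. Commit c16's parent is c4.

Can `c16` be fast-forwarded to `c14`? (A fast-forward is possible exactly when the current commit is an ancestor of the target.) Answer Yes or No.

A fast-forward from c16 to c14 is possible iff c16 is an ancestor of c14.
Ancestors of c14: {c10, c12, c13, c14, c18, c3, c7, c8, c9}.
c16 is not among them, so fast-forward is not possible.

No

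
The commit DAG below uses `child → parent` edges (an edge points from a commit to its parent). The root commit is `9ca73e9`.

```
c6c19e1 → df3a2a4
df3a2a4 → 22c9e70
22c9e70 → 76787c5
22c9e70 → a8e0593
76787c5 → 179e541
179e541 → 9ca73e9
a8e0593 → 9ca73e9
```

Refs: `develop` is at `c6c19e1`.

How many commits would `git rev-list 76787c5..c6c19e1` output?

Reachable from c6c19e1: {179e541, 22c9e70, 76787c5, 9ca73e9, a8e0593, c6c19e1, df3a2a4}.
Reachable from 76787c5: {179e541, 76787c5, 9ca73e9}.
In c6c19e1's history but not 76787c5's: {22c9e70, a8e0593, c6c19e1, df3a2a4} — 4 commits.

4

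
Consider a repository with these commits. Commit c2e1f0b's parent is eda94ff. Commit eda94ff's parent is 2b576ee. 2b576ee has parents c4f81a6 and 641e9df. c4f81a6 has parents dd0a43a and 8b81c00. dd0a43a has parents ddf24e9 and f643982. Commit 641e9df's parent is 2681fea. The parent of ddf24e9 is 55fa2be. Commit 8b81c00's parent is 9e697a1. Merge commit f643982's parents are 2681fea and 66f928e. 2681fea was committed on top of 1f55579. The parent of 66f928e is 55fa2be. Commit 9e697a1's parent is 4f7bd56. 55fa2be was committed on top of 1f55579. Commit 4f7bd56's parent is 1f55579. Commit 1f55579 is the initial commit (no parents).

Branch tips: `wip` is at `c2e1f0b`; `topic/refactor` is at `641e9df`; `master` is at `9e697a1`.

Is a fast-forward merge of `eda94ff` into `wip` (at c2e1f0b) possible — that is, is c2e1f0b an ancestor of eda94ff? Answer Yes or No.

No

A fast-forward from c2e1f0b to eda94ff is possible iff c2e1f0b is an ancestor of eda94ff.
Ancestors of eda94ff: {1f55579, 2681fea, 2b576ee, 4f7bd56, 55fa2be, 641e9df, 66f928e, 8b81c00, 9e697a1, c4f81a6, dd0a43a, ddf24e9, eda94ff, f643982}.
c2e1f0b is not among them, so fast-forward is not possible.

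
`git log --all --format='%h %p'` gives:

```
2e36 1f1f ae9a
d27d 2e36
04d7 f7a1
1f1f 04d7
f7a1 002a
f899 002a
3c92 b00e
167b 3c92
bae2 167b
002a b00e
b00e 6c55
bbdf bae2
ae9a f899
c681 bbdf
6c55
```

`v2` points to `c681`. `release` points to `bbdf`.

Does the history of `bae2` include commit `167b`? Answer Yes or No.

Ancestors of bae2 (commits reachable by following parents): {167b, 3c92, 6c55, b00e, bae2}.
167b is in that set, so it is an ancestor of bae2.

Yes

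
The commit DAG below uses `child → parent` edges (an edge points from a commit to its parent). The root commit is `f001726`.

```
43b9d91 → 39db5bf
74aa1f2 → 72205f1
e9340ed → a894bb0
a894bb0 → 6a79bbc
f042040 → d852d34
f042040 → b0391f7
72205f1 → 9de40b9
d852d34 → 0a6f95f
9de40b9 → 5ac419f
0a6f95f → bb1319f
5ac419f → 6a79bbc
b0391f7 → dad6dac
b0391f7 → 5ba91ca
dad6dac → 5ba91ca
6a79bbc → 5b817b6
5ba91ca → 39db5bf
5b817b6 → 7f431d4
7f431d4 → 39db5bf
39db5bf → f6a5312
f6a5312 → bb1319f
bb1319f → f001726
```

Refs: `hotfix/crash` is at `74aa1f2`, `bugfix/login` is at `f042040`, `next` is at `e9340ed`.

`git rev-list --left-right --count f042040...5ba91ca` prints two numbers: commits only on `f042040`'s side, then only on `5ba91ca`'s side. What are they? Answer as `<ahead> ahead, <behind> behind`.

Reachable from f042040: {0a6f95f, 39db5bf, 5ba91ca, b0391f7, bb1319f, d852d34, dad6dac, f001726, f042040, f6a5312}.
Reachable from 5ba91ca: {39db5bf, 5ba91ca, bb1319f, f001726, f6a5312}.
Only in f042040's history (ahead): {0a6f95f, b0391f7, d852d34, dad6dac, f042040} — 5.
Only in 5ba91ca's history (behind): {} — 0.

5 ahead, 0 behind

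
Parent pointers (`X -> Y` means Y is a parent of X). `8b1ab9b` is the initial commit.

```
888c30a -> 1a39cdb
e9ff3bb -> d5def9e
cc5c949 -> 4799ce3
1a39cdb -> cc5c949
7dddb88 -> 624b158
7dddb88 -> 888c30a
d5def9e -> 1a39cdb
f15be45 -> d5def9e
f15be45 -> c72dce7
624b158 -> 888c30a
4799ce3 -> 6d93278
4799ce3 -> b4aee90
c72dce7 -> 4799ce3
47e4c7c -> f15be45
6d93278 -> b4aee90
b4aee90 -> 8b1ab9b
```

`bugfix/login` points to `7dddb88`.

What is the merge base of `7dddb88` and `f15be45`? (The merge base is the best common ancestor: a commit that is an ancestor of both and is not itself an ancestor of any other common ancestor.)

1a39cdb

Ancestors of 7dddb88: {1a39cdb, 4799ce3, 624b158, 6d93278, 7dddb88, 888c30a, 8b1ab9b, b4aee90, cc5c949}.
Ancestors of f15be45: {1a39cdb, 4799ce3, 6d93278, 8b1ab9b, b4aee90, c72dce7, cc5c949, d5def9e, f15be45}.
Common ancestors: {1a39cdb, 4799ce3, 6d93278, 8b1ab9b, b4aee90, cc5c949}.
Among these, 1a39cdb is not an ancestor of any other common ancestor — it is the merge base.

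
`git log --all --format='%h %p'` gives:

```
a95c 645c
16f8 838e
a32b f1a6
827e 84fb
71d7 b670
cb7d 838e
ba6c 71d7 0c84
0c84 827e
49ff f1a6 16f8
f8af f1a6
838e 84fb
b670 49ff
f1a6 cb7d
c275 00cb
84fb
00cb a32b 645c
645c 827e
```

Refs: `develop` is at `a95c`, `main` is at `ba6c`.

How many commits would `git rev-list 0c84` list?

3

Walking parent pointers from 0c84: reachable set = {0c84, 827e, 84fb}.
That is 3 commits.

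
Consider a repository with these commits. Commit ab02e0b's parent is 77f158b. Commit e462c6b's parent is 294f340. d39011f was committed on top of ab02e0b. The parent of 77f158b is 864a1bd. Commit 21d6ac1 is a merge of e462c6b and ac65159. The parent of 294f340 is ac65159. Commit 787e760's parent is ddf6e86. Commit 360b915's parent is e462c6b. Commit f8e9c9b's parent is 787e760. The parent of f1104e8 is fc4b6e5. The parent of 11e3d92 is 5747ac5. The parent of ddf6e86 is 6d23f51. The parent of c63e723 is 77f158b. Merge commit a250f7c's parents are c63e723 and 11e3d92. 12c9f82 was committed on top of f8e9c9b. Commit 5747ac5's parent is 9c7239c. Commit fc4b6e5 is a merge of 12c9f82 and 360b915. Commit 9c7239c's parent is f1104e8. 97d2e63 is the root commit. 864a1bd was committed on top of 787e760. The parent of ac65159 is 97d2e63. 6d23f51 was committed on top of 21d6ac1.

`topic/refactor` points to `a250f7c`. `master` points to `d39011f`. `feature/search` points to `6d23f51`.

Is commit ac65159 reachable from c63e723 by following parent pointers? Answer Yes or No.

Yes

Ancestors of c63e723 (commits reachable by following parents): {21d6ac1, 294f340, 6d23f51, 77f158b, 787e760, 864a1bd, 97d2e63, ac65159, c63e723, ddf6e86, e462c6b}.
ac65159 is in that set, so it is an ancestor of c63e723.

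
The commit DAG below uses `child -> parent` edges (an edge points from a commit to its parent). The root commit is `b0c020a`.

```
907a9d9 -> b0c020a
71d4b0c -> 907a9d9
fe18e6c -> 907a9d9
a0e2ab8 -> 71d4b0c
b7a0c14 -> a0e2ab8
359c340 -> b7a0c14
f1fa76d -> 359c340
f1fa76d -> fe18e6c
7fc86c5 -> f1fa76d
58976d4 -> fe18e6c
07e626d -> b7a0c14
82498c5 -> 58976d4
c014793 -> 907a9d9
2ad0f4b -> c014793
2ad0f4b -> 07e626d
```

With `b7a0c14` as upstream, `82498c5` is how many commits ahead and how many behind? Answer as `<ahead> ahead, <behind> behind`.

3 ahead, 3 behind

Reachable from 82498c5: {58976d4, 82498c5, 907a9d9, b0c020a, fe18e6c}.
Reachable from b7a0c14: {71d4b0c, 907a9d9, a0e2ab8, b0c020a, b7a0c14}.
Only in 82498c5's history (ahead): {58976d4, 82498c5, fe18e6c} — 3.
Only in b7a0c14's history (behind): {71d4b0c, a0e2ab8, b7a0c14} — 3.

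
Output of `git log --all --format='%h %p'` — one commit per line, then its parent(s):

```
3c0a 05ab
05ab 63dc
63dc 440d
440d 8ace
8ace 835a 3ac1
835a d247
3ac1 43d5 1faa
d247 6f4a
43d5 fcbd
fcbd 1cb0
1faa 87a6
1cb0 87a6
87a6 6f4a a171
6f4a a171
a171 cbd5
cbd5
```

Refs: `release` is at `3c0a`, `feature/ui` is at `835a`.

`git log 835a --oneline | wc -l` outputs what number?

5

Walking parent pointers from 835a: reachable set = {6f4a, 835a, a171, cbd5, d247}.
That is 5 commits.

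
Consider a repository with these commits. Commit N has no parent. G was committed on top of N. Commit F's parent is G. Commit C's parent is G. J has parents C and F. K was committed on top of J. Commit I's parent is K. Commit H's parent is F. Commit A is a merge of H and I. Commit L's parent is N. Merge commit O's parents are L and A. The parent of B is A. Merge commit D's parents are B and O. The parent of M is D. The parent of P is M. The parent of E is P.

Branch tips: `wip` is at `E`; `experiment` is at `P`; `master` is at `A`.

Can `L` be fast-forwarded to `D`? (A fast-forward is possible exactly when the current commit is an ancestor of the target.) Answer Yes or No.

A fast-forward from L to D is possible iff L is an ancestor of D.
Ancestors of D: {A, B, C, D, F, G, H, I, J, K, L, N, O}.
L is among them, so fast-forward is possible.

Yes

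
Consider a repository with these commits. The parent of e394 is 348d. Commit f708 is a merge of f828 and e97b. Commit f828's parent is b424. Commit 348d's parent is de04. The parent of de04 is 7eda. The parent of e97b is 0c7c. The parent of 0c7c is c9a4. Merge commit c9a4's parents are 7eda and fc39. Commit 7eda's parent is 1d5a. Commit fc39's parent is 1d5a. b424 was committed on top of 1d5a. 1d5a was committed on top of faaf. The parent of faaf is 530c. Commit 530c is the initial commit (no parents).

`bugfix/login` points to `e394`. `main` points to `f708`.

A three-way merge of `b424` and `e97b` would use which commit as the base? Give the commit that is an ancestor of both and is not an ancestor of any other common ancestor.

Ancestors of b424: {1d5a, 530c, b424, faaf}.
Ancestors of e97b: {0c7c, 1d5a, 530c, 7eda, c9a4, e97b, faaf, fc39}.
Common ancestors: {1d5a, 530c, faaf}.
Among these, 1d5a is not an ancestor of any other common ancestor — it is the merge base.

1d5a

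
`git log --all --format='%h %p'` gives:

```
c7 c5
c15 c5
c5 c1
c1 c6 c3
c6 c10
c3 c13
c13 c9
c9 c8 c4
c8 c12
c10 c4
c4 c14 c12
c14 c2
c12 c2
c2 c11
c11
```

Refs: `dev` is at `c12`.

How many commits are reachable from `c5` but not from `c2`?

11

Reachable from c5: {c1, c10, c11, c12, c13, c14, c2, c3, c4, c5, c6, c8, c9}.
Reachable from c2: {c11, c2}.
In c5's history but not c2's: {c1, c10, c12, c13, c14, c3, c4, c5, c6, c8, c9} — 11 commits.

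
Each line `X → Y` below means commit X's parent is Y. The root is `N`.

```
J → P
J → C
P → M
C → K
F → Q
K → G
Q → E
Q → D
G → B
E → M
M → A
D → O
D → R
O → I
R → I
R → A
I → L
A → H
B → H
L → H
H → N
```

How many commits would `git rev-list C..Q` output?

Reachable from Q: {A, D, E, H, I, L, M, N, O, Q, R}.
Reachable from C: {B, C, G, H, K, N}.
In Q's history but not C's: {A, D, E, I, L, M, O, Q, R} — 9 commits.

9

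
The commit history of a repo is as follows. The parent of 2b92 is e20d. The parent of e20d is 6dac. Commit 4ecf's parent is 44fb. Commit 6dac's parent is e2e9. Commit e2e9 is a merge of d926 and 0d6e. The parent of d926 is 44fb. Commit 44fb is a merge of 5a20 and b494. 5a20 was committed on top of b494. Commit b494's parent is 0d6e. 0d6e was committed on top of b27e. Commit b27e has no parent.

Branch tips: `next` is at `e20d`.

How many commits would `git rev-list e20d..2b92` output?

Reachable from 2b92: {0d6e, 2b92, 44fb, 5a20, 6dac, b27e, b494, d926, e20d, e2e9}.
Reachable from e20d: {0d6e, 44fb, 5a20, 6dac, b27e, b494, d926, e20d, e2e9}.
In 2b92's history but not e20d's: {2b92} — 1 commit.

1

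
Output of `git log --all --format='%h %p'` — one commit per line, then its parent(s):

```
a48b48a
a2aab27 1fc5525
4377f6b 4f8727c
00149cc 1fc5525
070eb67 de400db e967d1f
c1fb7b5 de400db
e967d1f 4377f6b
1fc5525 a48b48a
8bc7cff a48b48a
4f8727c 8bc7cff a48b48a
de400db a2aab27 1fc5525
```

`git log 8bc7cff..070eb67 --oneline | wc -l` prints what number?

Reachable from 070eb67: {070eb67, 1fc5525, 4377f6b, 4f8727c, 8bc7cff, a2aab27, a48b48a, de400db, e967d1f}.
Reachable from 8bc7cff: {8bc7cff, a48b48a}.
In 070eb67's history but not 8bc7cff's: {070eb67, 1fc5525, 4377f6b, 4f8727c, a2aab27, de400db, e967d1f} — 7 commits.

7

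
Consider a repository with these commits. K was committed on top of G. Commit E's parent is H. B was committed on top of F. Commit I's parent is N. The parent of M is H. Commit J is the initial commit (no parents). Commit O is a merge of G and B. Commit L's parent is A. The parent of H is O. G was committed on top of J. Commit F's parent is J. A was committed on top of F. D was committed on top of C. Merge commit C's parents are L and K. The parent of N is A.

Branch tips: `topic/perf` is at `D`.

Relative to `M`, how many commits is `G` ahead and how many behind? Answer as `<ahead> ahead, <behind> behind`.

Reachable from G: {G, J}.
Reachable from M: {B, F, G, H, J, M, O}.
Only in G's history (ahead): {} — 0.
Only in M's history (behind): {B, F, H, M, O} — 5.

0 ahead, 5 behind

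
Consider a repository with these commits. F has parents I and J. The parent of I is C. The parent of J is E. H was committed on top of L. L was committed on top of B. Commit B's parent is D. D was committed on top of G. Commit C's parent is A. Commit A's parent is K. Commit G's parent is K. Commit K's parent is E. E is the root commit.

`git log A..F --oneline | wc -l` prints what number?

Reachable from F: {A, C, E, F, I, J, K}.
Reachable from A: {A, E, K}.
In F's history but not A's: {C, F, I, J} — 4 commits.

4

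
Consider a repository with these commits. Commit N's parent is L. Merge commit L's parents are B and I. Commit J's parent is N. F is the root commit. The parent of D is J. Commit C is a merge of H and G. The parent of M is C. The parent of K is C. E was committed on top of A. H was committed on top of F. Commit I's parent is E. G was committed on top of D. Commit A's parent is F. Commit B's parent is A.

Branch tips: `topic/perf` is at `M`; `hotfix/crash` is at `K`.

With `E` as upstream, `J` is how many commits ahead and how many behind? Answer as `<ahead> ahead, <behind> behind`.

5 ahead, 0 behind

Reachable from J: {A, B, E, F, I, J, L, N}.
Reachable from E: {A, E, F}.
Only in J's history (ahead): {B, I, J, L, N} — 5.
Only in E's history (behind): {} — 0.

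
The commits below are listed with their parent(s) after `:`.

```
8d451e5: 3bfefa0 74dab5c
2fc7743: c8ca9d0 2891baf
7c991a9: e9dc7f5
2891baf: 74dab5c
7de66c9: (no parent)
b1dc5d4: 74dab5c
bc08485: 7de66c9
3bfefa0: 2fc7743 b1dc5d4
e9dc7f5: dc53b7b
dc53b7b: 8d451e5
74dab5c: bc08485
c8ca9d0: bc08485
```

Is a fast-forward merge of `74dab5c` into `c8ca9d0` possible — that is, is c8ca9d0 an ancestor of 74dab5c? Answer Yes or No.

A fast-forward from c8ca9d0 to 74dab5c is possible iff c8ca9d0 is an ancestor of 74dab5c.
Ancestors of 74dab5c: {74dab5c, 7de66c9, bc08485}.
c8ca9d0 is not among them, so fast-forward is not possible.

No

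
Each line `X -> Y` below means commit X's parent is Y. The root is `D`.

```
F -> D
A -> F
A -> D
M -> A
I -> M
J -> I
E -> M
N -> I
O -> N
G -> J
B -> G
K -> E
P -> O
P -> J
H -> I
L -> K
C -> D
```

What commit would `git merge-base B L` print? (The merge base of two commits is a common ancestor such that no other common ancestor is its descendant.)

M

Ancestors of B: {A, B, D, F, G, I, J, M}.
Ancestors of L: {A, D, E, F, K, L, M}.
Common ancestors: {A, D, F, M}.
Among these, M is not an ancestor of any other common ancestor — it is the merge base.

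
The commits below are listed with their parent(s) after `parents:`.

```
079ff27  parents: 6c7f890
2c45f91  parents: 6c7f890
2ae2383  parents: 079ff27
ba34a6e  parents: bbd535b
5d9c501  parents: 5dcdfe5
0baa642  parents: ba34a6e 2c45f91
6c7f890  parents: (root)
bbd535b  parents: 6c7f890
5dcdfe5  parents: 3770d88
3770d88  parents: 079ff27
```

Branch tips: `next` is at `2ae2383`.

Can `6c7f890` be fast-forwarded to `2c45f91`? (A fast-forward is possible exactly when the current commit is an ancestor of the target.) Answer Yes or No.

Yes

A fast-forward from 6c7f890 to 2c45f91 is possible iff 6c7f890 is an ancestor of 2c45f91.
Ancestors of 2c45f91: {2c45f91, 6c7f890}.
6c7f890 is among them, so fast-forward is possible.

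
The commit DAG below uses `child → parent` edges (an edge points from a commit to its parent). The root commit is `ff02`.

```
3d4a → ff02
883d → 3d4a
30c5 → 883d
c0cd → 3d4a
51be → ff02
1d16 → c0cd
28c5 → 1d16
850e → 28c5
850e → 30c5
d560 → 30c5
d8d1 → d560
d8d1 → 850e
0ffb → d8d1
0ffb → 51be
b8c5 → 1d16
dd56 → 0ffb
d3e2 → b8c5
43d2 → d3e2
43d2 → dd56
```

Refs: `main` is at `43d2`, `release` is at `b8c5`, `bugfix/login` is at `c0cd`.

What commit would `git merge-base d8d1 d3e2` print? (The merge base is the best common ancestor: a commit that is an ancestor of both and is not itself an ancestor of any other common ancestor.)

1d16

Ancestors of d8d1: {1d16, 28c5, 30c5, 3d4a, 850e, 883d, c0cd, d560, d8d1, ff02}.
Ancestors of d3e2: {1d16, 3d4a, b8c5, c0cd, d3e2, ff02}.
Common ancestors: {1d16, 3d4a, c0cd, ff02}.
Among these, 1d16 is not an ancestor of any other common ancestor — it is the merge base.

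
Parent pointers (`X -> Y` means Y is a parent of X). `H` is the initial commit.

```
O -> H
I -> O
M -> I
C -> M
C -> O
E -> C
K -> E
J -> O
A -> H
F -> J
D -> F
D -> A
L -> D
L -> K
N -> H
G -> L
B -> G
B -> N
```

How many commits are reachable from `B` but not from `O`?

13

Reachable from B: {A, B, C, D, E, F, G, H, I, J, K, L, M, N, O}.
Reachable from O: {H, O}.
In B's history but not O's: {A, B, C, D, E, F, G, I, J, K, L, M, N} — 13 commits.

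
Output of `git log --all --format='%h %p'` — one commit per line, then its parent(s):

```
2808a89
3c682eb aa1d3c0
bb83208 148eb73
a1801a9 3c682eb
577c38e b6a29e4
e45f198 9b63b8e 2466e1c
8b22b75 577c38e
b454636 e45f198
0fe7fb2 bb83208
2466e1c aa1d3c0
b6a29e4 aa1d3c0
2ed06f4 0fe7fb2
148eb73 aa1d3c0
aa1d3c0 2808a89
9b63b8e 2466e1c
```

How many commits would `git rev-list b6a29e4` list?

Walking parent pointers from b6a29e4: reachable set = {2808a89, aa1d3c0, b6a29e4}.
That is 3 commits.

3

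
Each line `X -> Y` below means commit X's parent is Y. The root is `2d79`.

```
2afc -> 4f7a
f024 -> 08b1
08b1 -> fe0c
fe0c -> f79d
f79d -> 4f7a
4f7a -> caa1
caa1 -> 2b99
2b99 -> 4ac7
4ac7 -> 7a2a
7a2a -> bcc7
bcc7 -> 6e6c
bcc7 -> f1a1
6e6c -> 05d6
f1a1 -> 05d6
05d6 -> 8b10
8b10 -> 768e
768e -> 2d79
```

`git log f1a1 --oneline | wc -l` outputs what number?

Walking parent pointers from f1a1: reachable set = {05d6, 2d79, 768e, 8b10, f1a1}.
That is 5 commits.

5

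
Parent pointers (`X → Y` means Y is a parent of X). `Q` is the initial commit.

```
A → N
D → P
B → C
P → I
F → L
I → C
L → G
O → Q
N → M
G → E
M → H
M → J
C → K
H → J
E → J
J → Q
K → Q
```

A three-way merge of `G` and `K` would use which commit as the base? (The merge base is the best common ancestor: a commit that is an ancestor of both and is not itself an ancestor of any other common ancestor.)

Ancestors of G: {E, G, J, Q}.
Ancestors of K: {K, Q}.
Common ancestors: {Q}.
The only common ancestor is Q, so it is the merge base.

Q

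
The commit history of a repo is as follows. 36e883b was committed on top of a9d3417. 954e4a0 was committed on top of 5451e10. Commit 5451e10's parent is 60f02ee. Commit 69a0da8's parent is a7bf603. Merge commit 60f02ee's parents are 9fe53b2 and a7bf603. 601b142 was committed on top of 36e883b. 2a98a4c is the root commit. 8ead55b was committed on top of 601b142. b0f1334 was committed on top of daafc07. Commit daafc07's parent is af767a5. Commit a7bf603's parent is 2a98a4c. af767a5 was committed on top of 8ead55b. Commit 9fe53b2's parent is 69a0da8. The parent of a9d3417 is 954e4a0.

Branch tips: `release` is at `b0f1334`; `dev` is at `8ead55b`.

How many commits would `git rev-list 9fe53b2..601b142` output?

Reachable from 601b142: {2a98a4c, 36e883b, 5451e10, 601b142, 60f02ee, 69a0da8, 954e4a0, 9fe53b2, a7bf603, a9d3417}.
Reachable from 9fe53b2: {2a98a4c, 69a0da8, 9fe53b2, a7bf603}.
In 601b142's history but not 9fe53b2's: {36e883b, 5451e10, 601b142, 60f02ee, 954e4a0, a9d3417} — 6 commits.

6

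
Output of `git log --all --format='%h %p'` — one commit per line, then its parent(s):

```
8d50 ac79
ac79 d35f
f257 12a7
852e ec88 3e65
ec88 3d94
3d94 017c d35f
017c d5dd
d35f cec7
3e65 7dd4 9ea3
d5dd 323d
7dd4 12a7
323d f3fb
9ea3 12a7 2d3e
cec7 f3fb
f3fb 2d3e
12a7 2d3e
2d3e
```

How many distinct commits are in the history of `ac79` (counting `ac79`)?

5

Walking parent pointers from ac79: reachable set = {2d3e, ac79, cec7, d35f, f3fb}.
That is 5 commits.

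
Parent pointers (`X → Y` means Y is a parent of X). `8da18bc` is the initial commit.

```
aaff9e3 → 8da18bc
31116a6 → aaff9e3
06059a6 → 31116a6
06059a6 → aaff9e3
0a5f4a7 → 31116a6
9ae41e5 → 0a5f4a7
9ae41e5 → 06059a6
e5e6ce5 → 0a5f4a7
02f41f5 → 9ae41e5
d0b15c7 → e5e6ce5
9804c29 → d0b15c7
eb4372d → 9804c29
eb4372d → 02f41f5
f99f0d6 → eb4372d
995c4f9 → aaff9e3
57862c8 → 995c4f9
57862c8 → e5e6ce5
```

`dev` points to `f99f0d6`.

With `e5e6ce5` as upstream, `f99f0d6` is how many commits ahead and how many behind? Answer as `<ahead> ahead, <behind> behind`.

7 ahead, 0 behind

Reachable from f99f0d6: {02f41f5, 06059a6, 0a5f4a7, 31116a6, 8da18bc, 9804c29, 9ae41e5, aaff9e3, d0b15c7, e5e6ce5, eb4372d, f99f0d6}.
Reachable from e5e6ce5: {0a5f4a7, 31116a6, 8da18bc, aaff9e3, e5e6ce5}.
Only in f99f0d6's history (ahead): {02f41f5, 06059a6, 9804c29, 9ae41e5, d0b15c7, eb4372d, f99f0d6} — 7.
Only in e5e6ce5's history (behind): {} — 0.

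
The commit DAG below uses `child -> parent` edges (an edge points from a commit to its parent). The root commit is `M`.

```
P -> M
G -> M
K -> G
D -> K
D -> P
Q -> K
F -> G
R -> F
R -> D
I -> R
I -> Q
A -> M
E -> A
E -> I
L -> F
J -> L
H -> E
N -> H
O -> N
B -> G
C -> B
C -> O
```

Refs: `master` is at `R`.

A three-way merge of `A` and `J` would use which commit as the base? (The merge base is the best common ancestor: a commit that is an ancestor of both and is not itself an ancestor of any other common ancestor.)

Ancestors of A: {A, M}.
Ancestors of J: {F, G, J, L, M}.
Common ancestors: {M}.
The only common ancestor is M, so it is the merge base.

M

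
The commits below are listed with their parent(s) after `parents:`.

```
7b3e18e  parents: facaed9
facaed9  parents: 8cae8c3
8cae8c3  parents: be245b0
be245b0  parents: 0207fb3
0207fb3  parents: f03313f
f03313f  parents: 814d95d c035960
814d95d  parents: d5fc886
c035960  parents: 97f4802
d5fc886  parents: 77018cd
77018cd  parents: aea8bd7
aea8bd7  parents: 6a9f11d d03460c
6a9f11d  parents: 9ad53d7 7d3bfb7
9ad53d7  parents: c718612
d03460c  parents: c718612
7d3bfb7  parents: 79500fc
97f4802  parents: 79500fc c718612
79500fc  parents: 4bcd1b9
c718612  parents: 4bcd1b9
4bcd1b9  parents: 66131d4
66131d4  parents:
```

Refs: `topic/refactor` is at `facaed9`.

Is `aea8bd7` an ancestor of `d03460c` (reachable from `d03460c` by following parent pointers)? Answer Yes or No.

No

Ancestors of d03460c: {4bcd1b9, 66131d4, c718612, d03460c}.
aea8bd7 is not in that set, so it is not an ancestor of d03460c.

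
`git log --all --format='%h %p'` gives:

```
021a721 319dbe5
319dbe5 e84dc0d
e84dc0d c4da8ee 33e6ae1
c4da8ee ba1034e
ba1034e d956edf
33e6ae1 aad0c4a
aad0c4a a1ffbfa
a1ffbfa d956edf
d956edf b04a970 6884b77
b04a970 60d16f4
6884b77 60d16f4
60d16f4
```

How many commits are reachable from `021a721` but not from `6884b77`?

Reachable from 021a721: {021a721, 319dbe5, 33e6ae1, 60d16f4, 6884b77, a1ffbfa, aad0c4a, b04a970, ba1034e, c4da8ee, d956edf, e84dc0d}.
Reachable from 6884b77: {60d16f4, 6884b77}.
In 021a721's history but not 6884b77's: {021a721, 319dbe5, 33e6ae1, a1ffbfa, aad0c4a, b04a970, ba1034e, c4da8ee, d956edf, e84dc0d} — 10 commits.

10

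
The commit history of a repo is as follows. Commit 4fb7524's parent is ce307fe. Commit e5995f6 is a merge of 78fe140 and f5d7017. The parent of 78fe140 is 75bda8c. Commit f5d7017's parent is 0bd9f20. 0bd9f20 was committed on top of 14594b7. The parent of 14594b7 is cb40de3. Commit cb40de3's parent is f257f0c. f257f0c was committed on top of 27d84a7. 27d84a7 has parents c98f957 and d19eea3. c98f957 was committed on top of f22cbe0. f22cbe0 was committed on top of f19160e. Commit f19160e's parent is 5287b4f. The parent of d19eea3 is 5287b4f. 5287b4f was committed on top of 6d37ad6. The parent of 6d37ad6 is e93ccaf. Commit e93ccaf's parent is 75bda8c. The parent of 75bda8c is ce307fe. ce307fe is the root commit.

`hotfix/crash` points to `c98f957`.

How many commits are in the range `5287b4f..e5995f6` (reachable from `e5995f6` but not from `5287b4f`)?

12

Reachable from e5995f6: {0bd9f20, 14594b7, 27d84a7, 5287b4f, 6d37ad6, 75bda8c, 78fe140, c98f957, cb40de3, ce307fe, d19eea3, e5995f6, e93ccaf, f19160e, f22cbe0, f257f0c, f5d7017}.
Reachable from 5287b4f: {5287b4f, 6d37ad6, 75bda8c, ce307fe, e93ccaf}.
In e5995f6's history but not 5287b4f's: {0bd9f20, 14594b7, 27d84a7, 78fe140, c98f957, cb40de3, d19eea3, e5995f6, f19160e, f22cbe0, f257f0c, f5d7017} — 12 commits.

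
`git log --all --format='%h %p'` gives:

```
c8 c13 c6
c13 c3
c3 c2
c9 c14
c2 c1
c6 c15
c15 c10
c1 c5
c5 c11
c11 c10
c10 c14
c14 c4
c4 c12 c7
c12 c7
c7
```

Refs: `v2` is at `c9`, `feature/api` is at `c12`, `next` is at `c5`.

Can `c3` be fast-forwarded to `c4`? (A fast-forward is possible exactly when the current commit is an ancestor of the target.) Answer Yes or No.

No

A fast-forward from c3 to c4 is possible iff c3 is an ancestor of c4.
Ancestors of c4: {c12, c4, c7}.
c3 is not among them, so fast-forward is not possible.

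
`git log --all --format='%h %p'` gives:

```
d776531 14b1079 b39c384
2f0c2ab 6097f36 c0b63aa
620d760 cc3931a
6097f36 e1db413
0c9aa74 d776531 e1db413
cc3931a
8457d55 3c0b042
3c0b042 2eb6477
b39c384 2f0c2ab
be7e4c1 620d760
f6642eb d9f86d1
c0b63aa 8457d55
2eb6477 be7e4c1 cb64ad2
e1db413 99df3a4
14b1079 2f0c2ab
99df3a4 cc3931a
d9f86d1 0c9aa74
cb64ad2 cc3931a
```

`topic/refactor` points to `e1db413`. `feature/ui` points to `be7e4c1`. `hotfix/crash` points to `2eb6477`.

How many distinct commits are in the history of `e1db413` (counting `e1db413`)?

3

Walking parent pointers from e1db413: reachable set = {99df3a4, cc3931a, e1db413}.
That is 3 commits.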